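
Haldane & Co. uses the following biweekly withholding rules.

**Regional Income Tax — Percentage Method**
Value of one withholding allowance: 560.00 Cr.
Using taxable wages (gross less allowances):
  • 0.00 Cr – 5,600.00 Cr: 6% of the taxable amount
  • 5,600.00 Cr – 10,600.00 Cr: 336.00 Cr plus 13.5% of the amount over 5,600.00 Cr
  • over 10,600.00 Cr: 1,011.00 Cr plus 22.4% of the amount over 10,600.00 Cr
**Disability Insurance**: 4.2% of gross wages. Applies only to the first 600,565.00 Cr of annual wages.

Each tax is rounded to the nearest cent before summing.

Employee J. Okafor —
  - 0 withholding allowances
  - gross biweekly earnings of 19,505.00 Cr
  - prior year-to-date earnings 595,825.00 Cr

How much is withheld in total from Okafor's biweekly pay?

3,204.80 Cr

Regional Income Tax: taxable = 19,505.00 Cr
  1,011.00 Cr + 22.4% × (19,505.00 Cr − 10,600.00 Cr) = 1,011.00 Cr + 22.4% × 8,905.00 Cr = 3,005.72 Cr
Disability Insurance: cap 600,565.00 Cr − YTD 595,825.00 Cr = 4,740.00 Cr subject; 4.2% × 4,740.00 Cr = 199.08 Cr
Total: 3,005.72 Cr + 199.08 Cr = 3,204.80 Cr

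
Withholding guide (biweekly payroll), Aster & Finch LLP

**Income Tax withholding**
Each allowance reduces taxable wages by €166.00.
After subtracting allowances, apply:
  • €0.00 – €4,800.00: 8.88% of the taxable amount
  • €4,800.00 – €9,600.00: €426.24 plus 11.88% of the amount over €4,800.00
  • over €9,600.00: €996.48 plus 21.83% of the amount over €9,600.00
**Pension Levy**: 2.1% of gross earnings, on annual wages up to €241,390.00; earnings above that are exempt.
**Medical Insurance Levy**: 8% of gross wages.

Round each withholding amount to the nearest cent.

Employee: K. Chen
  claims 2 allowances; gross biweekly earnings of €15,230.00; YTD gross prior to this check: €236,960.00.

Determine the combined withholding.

€3,464.46

Income Tax: taxable = €15,230.00 − 2×€166.00 = €14,898.00
  €996.48 + 21.83% × (€14,898.00 − €9,600.00) = €996.48 + 21.83% × €5,298.00 = €2,153.03
Pension Levy: cap €241,390.00 − YTD €236,960.00 = €4,430.00 subject; 2.1% × €4,430.00 = €93.03
Medical Insurance Levy: 8% × €15,230.00 = €1,218.40
Total: €2,153.03 + €93.03 + €1,218.40 = €3,464.46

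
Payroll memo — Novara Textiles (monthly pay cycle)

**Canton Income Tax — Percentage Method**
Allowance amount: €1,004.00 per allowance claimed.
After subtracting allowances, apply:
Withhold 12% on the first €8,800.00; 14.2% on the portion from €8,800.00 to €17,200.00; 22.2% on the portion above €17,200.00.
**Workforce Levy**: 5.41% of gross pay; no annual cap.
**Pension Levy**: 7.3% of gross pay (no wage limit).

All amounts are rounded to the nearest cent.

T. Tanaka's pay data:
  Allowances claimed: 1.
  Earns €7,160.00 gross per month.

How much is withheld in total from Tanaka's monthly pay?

€1,648.76

Canton Income Tax: taxable = €7,160.00 − 1×€1,004.00 = €6,156.00
  12% × €6,156.00 = €738.72
Workforce Levy: 5.41% × €7,160.00 = €387.36
Pension Levy: 7.3% × €7,160.00 = €522.68
Total: €738.72 + €387.36 + €522.68 = €1,648.76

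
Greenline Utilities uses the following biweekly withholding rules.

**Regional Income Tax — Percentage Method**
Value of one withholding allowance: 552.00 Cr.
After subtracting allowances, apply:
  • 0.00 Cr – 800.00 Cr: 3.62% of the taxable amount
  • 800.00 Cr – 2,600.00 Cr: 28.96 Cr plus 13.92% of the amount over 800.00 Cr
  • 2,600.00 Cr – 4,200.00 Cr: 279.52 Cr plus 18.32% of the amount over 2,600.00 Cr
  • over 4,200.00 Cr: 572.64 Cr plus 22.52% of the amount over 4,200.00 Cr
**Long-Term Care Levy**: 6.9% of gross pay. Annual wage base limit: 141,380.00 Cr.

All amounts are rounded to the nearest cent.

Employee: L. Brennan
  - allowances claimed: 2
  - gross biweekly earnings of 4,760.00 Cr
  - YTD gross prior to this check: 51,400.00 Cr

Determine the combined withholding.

801.42 Cr

Regional Income Tax: taxable = 4,760.00 Cr − 2×552.00 Cr = 3,656.00 Cr
  279.52 Cr + 18.32% × (3,656.00 Cr − 2,600.00 Cr) = 279.52 Cr + 18.32% × 1,056.00 Cr = 472.98 Cr
Long-Term Care Levy: 6.9% × 4,760.00 Cr = 328.44 Cr
Total: 472.98 Cr + 328.44 Cr = 801.42 Cr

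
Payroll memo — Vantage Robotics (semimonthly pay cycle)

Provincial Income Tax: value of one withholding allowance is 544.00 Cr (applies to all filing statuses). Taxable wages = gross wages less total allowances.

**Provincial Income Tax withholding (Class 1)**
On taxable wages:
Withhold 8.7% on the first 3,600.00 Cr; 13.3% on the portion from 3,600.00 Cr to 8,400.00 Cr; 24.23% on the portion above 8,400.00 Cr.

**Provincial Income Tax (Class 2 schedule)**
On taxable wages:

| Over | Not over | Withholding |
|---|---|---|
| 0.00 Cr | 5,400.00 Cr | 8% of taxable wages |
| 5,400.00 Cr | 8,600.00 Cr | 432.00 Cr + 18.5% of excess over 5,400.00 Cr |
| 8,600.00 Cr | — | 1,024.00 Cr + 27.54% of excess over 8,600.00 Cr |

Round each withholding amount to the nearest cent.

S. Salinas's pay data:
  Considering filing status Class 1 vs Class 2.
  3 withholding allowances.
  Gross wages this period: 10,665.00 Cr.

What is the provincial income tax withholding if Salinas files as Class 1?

1,104.98 Cr

Provincial Income Tax (Class 1): taxable = 10,665.00 Cr − 3×544.00 Cr = 9,033.00 Cr
  951.60 Cr + 24.23% × (9,033.00 Cr − 8,400.00 Cr) = 951.60 Cr + 24.23% × 633.00 Cr = 1,104.98 Cr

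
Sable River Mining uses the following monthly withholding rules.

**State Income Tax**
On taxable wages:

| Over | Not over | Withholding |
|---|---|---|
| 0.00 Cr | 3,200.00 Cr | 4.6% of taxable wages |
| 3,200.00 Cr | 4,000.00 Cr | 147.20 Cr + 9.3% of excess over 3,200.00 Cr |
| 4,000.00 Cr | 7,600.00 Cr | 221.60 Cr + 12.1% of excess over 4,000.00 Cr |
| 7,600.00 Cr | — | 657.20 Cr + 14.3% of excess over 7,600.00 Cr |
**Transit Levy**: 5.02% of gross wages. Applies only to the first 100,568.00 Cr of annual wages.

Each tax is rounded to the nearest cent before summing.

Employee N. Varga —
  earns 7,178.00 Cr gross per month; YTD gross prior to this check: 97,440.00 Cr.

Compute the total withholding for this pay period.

763.17 Cr

State Income Tax: taxable = 7,178.00 Cr
  221.60 Cr + 12.1% × (7,178.00 Cr − 4,000.00 Cr) = 221.60 Cr + 12.1% × 3,178.00 Cr = 606.14 Cr
Transit Levy: cap 100,568.00 Cr − YTD 97,440.00 Cr = 3,128.00 Cr subject; 5.02% × 3,128.00 Cr = 157.03 Cr
Total: 606.14 Cr + 157.03 Cr = 763.17 Cr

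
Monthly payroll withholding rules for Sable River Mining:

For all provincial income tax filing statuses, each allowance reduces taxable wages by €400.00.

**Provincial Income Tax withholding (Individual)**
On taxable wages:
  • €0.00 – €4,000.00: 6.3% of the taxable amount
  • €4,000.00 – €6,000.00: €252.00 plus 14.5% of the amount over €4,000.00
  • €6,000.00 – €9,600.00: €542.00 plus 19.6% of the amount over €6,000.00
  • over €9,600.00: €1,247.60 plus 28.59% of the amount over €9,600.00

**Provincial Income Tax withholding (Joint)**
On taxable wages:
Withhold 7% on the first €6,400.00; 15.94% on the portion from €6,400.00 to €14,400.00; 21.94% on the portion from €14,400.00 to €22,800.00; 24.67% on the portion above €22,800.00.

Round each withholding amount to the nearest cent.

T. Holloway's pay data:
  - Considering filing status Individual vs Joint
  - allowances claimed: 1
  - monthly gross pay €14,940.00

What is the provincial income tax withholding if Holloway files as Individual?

€2,659.95

Provincial Income Tax (Individual): taxable = €14,940.00 − 1×€400.00 = €14,540.00
  €1,247.60 + 28.59% × (€14,540.00 − €9,600.00) = €1,247.60 + 28.59% × €4,940.00 = €2,659.95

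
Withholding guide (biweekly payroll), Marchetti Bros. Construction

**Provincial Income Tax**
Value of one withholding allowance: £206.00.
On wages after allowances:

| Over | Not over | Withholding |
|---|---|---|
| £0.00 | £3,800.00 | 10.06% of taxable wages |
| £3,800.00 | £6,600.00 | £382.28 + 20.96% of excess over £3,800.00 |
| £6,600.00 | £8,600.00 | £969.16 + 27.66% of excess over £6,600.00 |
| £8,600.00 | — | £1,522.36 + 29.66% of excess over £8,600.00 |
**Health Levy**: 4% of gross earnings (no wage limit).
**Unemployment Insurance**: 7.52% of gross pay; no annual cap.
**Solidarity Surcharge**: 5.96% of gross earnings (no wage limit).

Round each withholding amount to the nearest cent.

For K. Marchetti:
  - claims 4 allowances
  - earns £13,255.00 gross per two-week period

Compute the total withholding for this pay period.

£4,975.61

Provincial Income Tax: taxable = £13,255.00 − 4×£206.00 = £12,431.00
  £1,522.36 + 29.66% × (£12,431.00 − £8,600.00) = £1,522.36 + 29.66% × £3,831.00 = £2,658.63
Health Levy: 4% × £13,255.00 = £530.20
Unemployment Insurance: 7.52% × £13,255.00 = £996.78
Solidarity Surcharge: 5.96% × £13,255.00 = £790.00
Total: £2,658.63 + £530.20 + £996.78 + £790.00 = £4,975.61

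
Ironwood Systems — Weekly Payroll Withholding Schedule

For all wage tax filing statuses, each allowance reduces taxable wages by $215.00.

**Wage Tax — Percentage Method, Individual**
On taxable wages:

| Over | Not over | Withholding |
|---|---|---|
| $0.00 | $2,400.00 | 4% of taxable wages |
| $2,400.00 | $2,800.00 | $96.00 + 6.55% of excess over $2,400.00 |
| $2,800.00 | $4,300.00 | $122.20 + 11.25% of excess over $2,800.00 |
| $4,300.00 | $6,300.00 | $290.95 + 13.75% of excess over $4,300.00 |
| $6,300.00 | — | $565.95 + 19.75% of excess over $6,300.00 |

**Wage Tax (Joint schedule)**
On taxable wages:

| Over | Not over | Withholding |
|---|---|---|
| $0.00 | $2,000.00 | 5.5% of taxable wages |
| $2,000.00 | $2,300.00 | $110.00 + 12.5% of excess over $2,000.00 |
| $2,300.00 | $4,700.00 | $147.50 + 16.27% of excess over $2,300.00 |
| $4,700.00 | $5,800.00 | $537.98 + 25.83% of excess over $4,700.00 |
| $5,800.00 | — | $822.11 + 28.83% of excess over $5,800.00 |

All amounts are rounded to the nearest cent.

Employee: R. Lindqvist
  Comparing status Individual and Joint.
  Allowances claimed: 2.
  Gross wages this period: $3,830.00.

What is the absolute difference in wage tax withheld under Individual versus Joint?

Wage Tax (Individual): taxable = $3,830.00 − 2×$215.00 = $3,400.00
  $122.20 + 11.25% × ($3,400.00 − $2,800.00) = $122.20 + 11.25% × $600.00 = $189.70
Wage Tax (Joint): taxable = $3,830.00 − 2×$215.00 = $3,400.00
  $147.50 + 16.27% × ($3,400.00 − $2,300.00) = $147.50 + 16.27% × $1,100.00 = $326.47
Difference: |$189.70 − $326.47| = $136.77 (higher under Joint)

$136.77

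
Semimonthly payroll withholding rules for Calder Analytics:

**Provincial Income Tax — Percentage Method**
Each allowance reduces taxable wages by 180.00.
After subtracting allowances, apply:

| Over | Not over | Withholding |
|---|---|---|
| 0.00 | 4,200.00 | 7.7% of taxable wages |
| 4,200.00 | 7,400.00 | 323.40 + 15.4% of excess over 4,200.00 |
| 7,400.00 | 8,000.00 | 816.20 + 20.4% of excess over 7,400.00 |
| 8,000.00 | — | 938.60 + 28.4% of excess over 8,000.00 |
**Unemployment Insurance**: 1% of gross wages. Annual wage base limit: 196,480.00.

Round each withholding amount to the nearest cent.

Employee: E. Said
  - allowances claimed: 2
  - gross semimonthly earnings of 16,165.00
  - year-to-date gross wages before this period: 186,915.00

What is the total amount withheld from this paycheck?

3,250.87

Provincial Income Tax: taxable = 16,165.00 − 2×180.00 = 15,805.00
  938.60 + 28.4% × (15,805.00 − 8,000.00) = 938.60 + 28.4% × 7,805.00 = 3,155.22
Unemployment Insurance: cap 196,480.00 − YTD 186,915.00 = 9,565.00 subject; 1% × 9,565.00 = 95.65
Total: 3,155.22 + 95.65 = 3,250.87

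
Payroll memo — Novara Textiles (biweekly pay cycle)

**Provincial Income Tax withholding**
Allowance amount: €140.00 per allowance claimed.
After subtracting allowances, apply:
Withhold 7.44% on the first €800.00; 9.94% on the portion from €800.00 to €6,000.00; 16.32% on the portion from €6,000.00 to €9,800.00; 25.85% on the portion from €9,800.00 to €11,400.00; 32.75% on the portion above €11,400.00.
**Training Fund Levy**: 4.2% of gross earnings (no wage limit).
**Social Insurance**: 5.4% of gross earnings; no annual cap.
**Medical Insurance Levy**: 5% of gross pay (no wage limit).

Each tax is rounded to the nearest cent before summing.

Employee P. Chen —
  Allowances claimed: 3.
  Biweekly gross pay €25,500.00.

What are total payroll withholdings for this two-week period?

Provincial Income Tax: taxable = €25,500.00 − 3×€140.00 = €25,080.00
  €1,610.16 + 32.75% × (€25,080.00 − €11,400.00) = €1,610.16 + 32.75% × €13,680.00 = €6,090.36
Training Fund Levy: 4.2% × €25,500.00 = €1,071.00
Social Insurance: 5.4% × €25,500.00 = €1,377.00
Medical Insurance Levy: 5% × €25,500.00 = €1,275.00
Total: €6,090.36 + €1,071.00 + €1,377.00 + €1,275.00 = €9,813.36

€9,813.36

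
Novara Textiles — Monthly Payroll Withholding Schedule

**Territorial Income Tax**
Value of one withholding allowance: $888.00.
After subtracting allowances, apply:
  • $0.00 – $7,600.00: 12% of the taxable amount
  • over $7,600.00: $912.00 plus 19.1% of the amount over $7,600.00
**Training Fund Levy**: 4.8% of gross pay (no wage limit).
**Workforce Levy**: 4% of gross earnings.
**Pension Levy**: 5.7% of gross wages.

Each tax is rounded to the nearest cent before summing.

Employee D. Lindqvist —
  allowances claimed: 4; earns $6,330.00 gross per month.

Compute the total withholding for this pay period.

$1,251.21

Territorial Income Tax: taxable = $6,330.00 − 4×$888.00 = $2,778.00
  12% × $2,778.00 = $333.36
Training Fund Levy: 4.8% × $6,330.00 = $303.84
Workforce Levy: 4% × $6,330.00 = $253.20
Pension Levy: 5.7% × $6,330.00 = $360.81
Total: $333.36 + $303.84 + $253.20 + $360.81 = $1,251.21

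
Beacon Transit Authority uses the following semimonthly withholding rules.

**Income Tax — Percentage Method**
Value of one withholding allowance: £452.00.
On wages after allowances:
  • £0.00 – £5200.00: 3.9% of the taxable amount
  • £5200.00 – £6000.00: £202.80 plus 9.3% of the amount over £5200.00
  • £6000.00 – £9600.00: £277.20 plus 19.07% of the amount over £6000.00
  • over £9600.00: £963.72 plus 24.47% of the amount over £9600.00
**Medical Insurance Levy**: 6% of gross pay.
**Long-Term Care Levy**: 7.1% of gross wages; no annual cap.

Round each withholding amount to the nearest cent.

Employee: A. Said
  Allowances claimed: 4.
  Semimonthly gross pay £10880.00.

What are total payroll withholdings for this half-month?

£2288.31

Income Tax: taxable = £10880.00 − 4×£452.00 = £9072.00
  £277.20 + 19.07% × (£9072.00 − £6000.00) = £277.20 + 19.07% × £3072.00 = £863.03
Medical Insurance Levy: 6% × £10880.00 = £652.80
Long-Term Care Levy: 7.1% × £10880.00 = £772.48
Total: £863.03 + £652.80 + £772.48 = £2288.31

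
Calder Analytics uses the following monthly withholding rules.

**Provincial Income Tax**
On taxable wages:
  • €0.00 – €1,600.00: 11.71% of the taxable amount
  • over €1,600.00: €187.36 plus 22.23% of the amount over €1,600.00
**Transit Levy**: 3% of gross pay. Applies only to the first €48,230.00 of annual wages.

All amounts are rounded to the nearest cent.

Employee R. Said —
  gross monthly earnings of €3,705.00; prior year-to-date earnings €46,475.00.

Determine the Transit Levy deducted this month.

€52.65

Transit Levy: cap €48,230.00 − YTD €46,475.00 = €1,755.00 subject; 3% × €1,755.00 = €52.65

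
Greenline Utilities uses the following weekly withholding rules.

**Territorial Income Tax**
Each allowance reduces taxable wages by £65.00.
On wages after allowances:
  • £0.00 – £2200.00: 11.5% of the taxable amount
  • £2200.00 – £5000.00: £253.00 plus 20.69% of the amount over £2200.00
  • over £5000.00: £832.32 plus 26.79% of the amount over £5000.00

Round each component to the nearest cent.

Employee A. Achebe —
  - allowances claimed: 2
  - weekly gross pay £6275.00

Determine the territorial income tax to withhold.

£1139.07

Territorial Income Tax: taxable = £6275.00 − 2×£65.00 = £6145.00
  £832.32 + 26.79% × (£6145.00 − £5000.00) = £832.32 + 26.79% × £1145.00 = £1139.07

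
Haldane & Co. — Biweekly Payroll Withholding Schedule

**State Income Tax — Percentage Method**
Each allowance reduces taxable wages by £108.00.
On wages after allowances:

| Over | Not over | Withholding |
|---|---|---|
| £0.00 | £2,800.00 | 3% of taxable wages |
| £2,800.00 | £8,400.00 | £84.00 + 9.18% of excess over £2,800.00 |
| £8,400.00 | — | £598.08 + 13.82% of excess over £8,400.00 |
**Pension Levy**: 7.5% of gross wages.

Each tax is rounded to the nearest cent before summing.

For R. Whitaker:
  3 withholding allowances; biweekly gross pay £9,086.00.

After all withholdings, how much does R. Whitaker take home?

£7,756.44

State Income Tax: taxable = £9,086.00 − 3×£108.00 = £8,762.00
  £598.08 + 13.82% × (£8,762.00 − £8,400.00) = £598.08 + 13.82% × £362.00 = £648.11
Pension Levy: 7.5% × £9,086.00 = £681.45
Total withheld: £648.11 + £681.45 = £1,329.56
Net pay: £9,086.00 − £1,329.56 = £7,756.44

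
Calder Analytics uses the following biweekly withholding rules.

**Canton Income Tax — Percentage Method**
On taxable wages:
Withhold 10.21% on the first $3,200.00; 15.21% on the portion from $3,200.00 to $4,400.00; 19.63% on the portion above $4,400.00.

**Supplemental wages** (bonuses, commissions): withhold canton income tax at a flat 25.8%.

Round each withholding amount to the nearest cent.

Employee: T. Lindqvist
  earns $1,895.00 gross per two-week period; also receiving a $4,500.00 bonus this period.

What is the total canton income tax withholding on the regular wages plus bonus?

Canton Income Tax: taxable = $1,895.00
  10.21% × $1,895.00 = $193.48
Supplemental (25.8% flat on bonus): 25.8% × $4,500.00 = $1,161.00
Total canton income tax: $193.48 + $1,161.00 = $1,354.48

$1,354.48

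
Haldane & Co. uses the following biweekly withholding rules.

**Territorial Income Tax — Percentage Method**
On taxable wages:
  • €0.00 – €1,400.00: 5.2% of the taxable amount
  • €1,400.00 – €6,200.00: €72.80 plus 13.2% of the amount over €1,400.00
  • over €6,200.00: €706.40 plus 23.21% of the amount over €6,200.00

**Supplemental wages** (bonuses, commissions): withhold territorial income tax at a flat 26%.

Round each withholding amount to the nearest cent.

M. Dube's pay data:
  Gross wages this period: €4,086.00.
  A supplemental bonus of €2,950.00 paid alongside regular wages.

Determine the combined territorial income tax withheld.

Territorial Income Tax: taxable = €4,086.00
  €72.80 + 13.2% × (€4,086.00 − €1,400.00) = €72.80 + 13.2% × €2,686.00 = €427.35
Supplemental (26% flat on bonus): 26% × €2,950.00 = €767.00
Total territorial income tax: €427.35 + €767.00 = €1,194.35

€1,194.35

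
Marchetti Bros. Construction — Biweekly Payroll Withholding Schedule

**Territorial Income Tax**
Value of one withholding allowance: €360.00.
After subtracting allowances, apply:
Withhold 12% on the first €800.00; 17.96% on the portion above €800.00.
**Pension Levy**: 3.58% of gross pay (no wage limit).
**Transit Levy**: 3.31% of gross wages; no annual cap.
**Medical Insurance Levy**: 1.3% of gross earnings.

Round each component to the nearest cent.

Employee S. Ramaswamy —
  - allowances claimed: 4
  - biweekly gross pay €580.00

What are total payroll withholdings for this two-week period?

Territorial Income Tax: taxable = €580.00 − 4×€360.00 = €-860.00
  Taxable ≤ 0 → €0.00
Pension Levy: 3.58% × €580.00 = €20.76
Transit Levy: 3.31% × €580.00 = €19.20
Medical Insurance Levy: 1.3% × €580.00 = €7.54
Total: €0.00 + €20.76 + €19.20 + €7.54 = €47.50

€47.50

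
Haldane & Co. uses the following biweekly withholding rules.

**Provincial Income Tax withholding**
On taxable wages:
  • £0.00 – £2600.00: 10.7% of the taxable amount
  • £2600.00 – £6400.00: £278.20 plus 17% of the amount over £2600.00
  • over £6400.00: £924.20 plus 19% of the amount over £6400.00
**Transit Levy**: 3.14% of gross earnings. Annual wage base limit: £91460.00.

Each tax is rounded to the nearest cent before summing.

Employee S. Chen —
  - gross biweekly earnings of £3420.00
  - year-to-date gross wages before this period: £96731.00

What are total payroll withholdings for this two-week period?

£417.60

Provincial Income Tax: taxable = £3420.00
  £278.20 + 17% × (£3420.00 − £2600.00) = £278.20 + 17% × £820.00 = £417.60
Transit Levy: YTD £96731.00 ≥ cap £91460.00 → £0.00
Total: £417.60 + £0.00 = £417.60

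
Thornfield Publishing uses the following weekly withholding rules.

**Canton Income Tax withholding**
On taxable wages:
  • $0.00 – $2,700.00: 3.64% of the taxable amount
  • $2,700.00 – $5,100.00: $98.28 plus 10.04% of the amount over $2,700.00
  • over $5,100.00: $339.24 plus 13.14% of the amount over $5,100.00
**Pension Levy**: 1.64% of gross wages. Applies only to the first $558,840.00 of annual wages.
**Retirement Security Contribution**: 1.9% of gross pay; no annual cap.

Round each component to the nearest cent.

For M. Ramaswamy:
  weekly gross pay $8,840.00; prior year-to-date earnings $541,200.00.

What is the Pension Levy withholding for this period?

$144.98

Pension Levy: 1.64% × $8,840.00 = $144.98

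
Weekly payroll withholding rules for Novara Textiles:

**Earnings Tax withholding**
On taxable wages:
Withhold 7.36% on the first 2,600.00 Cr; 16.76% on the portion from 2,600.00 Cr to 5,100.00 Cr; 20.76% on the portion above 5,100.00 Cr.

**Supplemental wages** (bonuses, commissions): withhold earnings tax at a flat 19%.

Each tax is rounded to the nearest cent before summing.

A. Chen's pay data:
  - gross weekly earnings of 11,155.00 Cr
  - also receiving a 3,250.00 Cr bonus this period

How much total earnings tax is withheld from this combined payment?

Earnings Tax: taxable = 11,155.00 Cr
  610.36 Cr + 20.76% × (11,155.00 Cr − 5,100.00 Cr) = 610.36 Cr + 20.76% × 6,055.00 Cr = 1,867.38 Cr
Supplemental (19% flat on bonus): 19% × 3,250.00 Cr = 617.50 Cr
Total earnings tax: 1,867.38 Cr + 617.50 Cr = 2,484.88 Cr

2,484.88 Cr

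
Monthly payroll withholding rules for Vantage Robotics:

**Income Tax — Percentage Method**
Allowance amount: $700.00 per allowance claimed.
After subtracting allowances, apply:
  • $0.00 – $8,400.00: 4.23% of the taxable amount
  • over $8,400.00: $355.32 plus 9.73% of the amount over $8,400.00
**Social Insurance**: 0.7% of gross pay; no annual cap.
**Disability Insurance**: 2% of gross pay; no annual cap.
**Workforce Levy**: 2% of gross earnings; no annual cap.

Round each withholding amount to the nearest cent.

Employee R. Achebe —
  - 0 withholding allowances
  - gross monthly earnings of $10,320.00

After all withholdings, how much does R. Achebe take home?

$9,292.82

Income Tax: taxable = $10,320.00
  $355.32 + 9.73% × ($10,320.00 − $8,400.00) = $355.32 + 9.73% × $1,920.00 = $542.14
Social Insurance: 0.7% × $10,320.00 = $72.24
Disability Insurance: 2% × $10,320.00 = $206.40
Workforce Levy: 2% × $10,320.00 = $206.40
Total withheld: $542.14 + $72.24 + $206.40 + $206.40 = $1,027.18
Net pay: $10,320.00 − $1,027.18 = $9,292.82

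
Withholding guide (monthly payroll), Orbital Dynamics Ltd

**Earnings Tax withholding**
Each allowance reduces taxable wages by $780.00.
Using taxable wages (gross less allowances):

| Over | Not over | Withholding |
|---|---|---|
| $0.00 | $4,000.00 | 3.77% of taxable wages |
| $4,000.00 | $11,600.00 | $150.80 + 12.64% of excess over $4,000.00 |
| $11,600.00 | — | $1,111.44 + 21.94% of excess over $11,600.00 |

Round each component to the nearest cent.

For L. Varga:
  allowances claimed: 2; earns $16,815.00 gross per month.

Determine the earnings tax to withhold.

$1,913.35

Earnings Tax: taxable = $16,815.00 − 2×$780.00 = $15,255.00
  $1,111.44 + 21.94% × ($15,255.00 − $11,600.00) = $1,111.44 + 21.94% × $3,655.00 = $1,913.35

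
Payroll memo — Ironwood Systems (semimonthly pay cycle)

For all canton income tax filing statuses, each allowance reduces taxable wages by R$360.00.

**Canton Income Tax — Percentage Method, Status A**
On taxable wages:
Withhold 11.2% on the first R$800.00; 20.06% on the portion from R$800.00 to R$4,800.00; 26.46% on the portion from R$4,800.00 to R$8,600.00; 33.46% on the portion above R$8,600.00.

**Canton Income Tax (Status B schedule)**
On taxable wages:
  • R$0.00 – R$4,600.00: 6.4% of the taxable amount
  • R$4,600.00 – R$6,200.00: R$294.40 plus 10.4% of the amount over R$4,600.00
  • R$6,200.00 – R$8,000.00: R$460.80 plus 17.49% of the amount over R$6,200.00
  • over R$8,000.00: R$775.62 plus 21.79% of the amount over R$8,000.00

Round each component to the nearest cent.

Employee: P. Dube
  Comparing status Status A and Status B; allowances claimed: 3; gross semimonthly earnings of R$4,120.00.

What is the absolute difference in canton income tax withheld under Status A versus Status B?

R$344.38

Canton Income Tax (Status A): taxable = R$4,120.00 − 3×R$360.00 = R$3,040.00
  R$89.60 + 20.06% × (R$3,040.00 − R$800.00) = R$89.60 + 20.06% × R$2,240.00 = R$538.94
Canton Income Tax (Status B): taxable = R$4,120.00 − 3×R$360.00 = R$3,040.00
  6.4% × R$3,040.00 = R$194.56
Difference: |R$538.94 − R$194.56| = R$344.38 (higher under Status A)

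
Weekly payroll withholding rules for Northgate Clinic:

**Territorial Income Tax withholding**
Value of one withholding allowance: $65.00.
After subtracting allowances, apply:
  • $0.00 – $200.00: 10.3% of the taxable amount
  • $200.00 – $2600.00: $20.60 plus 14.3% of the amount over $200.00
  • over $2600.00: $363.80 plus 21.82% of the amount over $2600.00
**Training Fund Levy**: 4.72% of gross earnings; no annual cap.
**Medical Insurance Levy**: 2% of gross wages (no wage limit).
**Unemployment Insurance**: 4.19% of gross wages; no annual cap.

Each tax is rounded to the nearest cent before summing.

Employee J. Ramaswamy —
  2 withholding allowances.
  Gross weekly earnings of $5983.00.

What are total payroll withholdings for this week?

$1726.35

Territorial Income Tax: taxable = $5983.00 − 2×$65.00 = $5853.00
  $363.80 + 21.82% × ($5853.00 − $2600.00) = $363.80 + 21.82% × $3253.00 = $1073.60
Training Fund Levy: 4.72% × $5983.00 = $282.40
Medical Insurance Levy: 2% × $5983.00 = $119.66
Unemployment Insurance: 4.19% × $5983.00 = $250.69
Total: $1073.60 + $282.40 + $119.66 + $250.69 = $1726.35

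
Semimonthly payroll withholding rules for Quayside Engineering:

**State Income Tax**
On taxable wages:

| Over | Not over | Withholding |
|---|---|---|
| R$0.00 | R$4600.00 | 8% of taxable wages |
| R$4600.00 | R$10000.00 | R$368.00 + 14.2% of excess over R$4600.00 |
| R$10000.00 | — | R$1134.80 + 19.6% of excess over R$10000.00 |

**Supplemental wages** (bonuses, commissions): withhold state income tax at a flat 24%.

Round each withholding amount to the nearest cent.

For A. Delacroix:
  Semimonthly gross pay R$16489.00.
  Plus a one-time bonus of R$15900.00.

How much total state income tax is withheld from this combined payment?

R$6222.64

State Income Tax: taxable = R$16489.00
  R$1134.80 + 19.6% × (R$16489.00 − R$10000.00) = R$1134.80 + 19.6% × R$6489.00 = R$2406.64
Supplemental (24% flat on bonus): 24% × R$15900.00 = R$3816.00
Total state income tax: R$2406.64 + R$3816.00 = R$6222.64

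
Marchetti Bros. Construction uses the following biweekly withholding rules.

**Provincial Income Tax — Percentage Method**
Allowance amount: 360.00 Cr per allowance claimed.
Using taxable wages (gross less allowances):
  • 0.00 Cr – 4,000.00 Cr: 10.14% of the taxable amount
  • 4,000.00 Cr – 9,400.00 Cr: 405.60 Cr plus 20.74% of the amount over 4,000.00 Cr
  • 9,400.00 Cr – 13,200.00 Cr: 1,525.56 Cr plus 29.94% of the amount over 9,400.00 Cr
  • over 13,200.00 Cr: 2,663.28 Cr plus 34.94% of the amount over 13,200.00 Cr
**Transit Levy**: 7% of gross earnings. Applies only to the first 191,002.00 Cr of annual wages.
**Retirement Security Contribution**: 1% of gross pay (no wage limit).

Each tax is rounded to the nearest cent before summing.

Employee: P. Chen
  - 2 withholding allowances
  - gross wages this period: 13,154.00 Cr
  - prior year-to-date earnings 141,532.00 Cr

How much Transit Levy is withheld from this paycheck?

920.78 Cr

Transit Levy: 7% × 13,154.00 Cr = 920.78 Cr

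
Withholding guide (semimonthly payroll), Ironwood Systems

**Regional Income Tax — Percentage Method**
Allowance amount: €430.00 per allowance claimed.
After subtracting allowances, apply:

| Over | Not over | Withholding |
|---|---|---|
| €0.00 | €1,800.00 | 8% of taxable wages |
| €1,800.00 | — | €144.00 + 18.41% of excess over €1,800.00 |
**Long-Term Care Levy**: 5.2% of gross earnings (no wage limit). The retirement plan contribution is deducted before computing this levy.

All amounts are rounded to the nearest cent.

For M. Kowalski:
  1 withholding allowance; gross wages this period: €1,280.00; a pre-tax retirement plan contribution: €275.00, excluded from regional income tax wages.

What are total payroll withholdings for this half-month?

Regional Income Tax: taxable = €1,280.00 − €275.00 − 1×€430.00 = €575.00
  8% × €575.00 = €46.00
Long-Term Care Levy: 5.2% × €1,005.00 = €52.26
Total: €46.00 + €52.26 = €98.26

€98.26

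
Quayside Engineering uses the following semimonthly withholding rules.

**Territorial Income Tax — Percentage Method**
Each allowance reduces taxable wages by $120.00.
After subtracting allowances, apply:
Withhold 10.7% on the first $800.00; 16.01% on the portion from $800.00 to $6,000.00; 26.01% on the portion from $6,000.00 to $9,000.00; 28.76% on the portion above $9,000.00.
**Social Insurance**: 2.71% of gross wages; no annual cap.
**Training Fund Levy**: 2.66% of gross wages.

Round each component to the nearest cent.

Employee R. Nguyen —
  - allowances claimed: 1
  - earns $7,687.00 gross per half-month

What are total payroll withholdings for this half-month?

$1,738.49

Territorial Income Tax: taxable = $7,687.00 − 1×$120.00 = $7,567.00
  $918.12 + 26.01% × ($7,567.00 − $6,000.00) = $918.12 + 26.01% × $1,567.00 = $1,325.70
Social Insurance: 2.71% × $7,687.00 = $208.32
Training Fund Levy: 2.66% × $7,687.00 = $204.47
Total: $1,325.70 + $208.32 + $204.47 = $1,738.49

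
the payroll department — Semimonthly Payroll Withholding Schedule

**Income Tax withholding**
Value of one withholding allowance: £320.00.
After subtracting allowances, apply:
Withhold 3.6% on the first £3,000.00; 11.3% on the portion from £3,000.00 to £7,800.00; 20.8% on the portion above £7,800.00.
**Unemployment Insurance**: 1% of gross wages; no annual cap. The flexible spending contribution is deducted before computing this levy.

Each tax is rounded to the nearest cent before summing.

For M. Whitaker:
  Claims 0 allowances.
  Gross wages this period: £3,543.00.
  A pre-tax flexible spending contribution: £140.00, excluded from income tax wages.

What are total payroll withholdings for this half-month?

£187.57

Income Tax: taxable = £3,543.00 − £140.00 = £3,403.00
  £108.00 + 11.3% × (£3,403.00 − £3,000.00) = £108.00 + 11.3% × £403.00 = £153.54
Unemployment Insurance: 1% × £3,403.00 = £34.03
Total: £153.54 + £34.03 = £187.57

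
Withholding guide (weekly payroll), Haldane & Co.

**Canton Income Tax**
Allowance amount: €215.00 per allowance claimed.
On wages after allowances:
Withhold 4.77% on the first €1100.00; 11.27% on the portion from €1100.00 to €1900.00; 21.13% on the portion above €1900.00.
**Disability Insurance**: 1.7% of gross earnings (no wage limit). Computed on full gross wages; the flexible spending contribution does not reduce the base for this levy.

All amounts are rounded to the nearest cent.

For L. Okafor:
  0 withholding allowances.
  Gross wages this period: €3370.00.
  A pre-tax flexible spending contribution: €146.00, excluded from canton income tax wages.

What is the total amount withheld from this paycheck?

€479.68

Canton Income Tax: taxable = €3370.00 − €146.00 = €3224.00
  €142.63 + 21.13% × (€3224.00 − €1900.00) = €142.63 + 21.13% × €1324.00 = €422.39
Disability Insurance: 1.7% × €3370.00 = €57.29
Total: €422.39 + €57.29 = €479.68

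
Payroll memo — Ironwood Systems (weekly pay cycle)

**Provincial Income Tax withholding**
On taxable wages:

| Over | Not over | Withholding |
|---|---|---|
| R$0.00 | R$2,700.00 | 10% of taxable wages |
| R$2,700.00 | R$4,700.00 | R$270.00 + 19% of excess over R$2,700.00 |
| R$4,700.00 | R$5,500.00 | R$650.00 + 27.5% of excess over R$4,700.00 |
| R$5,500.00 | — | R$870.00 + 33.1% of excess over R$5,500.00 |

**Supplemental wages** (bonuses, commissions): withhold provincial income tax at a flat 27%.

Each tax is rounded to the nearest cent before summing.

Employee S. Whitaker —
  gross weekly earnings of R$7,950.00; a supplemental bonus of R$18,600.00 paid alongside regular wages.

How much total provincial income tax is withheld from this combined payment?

Provincial Income Tax: taxable = R$7,950.00
  R$870.00 + 33.1% × (R$7,950.00 − R$5,500.00) = R$870.00 + 33.1% × R$2,450.00 = R$1,680.95
Supplemental (27% flat on bonus): 27% × R$18,600.00 = R$5,022.00
Total provincial income tax: R$1,680.95 + R$5,022.00 = R$6,702.95

R$6,702.95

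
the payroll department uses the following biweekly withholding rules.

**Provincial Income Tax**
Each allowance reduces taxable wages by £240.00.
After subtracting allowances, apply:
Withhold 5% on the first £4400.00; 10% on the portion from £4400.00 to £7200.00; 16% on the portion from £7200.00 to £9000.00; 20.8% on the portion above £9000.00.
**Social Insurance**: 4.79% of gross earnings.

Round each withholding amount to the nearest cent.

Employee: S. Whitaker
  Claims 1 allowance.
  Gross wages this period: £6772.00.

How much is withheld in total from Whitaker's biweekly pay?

Provincial Income Tax: taxable = £6772.00 − 1×£240.00 = £6532.00
  £220.00 + 10% × (£6532.00 − £4400.00) = £220.00 + 10% × £2132.00 = £433.20
Social Insurance: 4.79% × £6772.00 = £324.38
Total: £433.20 + £324.38 = £757.58

£757.58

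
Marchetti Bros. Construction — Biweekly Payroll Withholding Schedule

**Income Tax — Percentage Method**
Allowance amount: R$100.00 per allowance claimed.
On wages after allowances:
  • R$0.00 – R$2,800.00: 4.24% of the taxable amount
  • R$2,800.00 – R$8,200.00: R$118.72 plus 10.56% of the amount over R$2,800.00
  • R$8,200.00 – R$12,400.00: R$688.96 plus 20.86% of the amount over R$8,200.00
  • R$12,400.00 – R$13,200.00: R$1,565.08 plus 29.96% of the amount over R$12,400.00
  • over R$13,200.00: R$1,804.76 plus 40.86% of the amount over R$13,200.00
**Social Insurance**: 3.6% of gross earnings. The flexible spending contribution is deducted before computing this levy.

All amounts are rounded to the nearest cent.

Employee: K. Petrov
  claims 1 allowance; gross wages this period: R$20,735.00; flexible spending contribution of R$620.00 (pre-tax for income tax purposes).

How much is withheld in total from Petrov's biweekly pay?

Income Tax: taxable = R$20,735.00 − R$620.00 − 1×R$100.00 = R$20,015.00
  R$1,804.76 + 40.86% × (R$20,015.00 − R$13,200.00) = R$1,804.76 + 40.86% × R$6,815.00 = R$4,589.37
Social Insurance: 3.6% × R$20,115.00 = R$724.14
Total: R$4,589.37 + R$724.14 = R$5,313.51

R$5,313.51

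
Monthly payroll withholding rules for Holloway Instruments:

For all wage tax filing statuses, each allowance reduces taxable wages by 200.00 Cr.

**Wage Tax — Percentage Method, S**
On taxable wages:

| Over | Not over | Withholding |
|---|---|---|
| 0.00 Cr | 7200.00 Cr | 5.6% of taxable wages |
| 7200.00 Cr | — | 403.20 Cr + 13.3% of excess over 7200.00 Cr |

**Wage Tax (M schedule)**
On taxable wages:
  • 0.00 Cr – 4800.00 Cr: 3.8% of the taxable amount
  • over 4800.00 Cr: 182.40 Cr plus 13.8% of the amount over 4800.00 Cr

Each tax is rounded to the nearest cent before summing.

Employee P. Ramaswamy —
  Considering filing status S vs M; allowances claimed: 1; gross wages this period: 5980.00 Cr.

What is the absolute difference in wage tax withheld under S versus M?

Wage Tax (S): taxable = 5980.00 Cr − 1×200.00 Cr = 5780.00 Cr
  5.6% × 5780.00 Cr = 323.68 Cr
Wage Tax (M): taxable = 5980.00 Cr − 1×200.00 Cr = 5780.00 Cr
  182.40 Cr + 13.8% × (5780.00 Cr − 4800.00 Cr) = 182.40 Cr + 13.8% × 980.00 Cr = 317.64 Cr
Difference: |323.68 Cr − 317.64 Cr| = 6.04 Cr (higher under S)

6.04 Cr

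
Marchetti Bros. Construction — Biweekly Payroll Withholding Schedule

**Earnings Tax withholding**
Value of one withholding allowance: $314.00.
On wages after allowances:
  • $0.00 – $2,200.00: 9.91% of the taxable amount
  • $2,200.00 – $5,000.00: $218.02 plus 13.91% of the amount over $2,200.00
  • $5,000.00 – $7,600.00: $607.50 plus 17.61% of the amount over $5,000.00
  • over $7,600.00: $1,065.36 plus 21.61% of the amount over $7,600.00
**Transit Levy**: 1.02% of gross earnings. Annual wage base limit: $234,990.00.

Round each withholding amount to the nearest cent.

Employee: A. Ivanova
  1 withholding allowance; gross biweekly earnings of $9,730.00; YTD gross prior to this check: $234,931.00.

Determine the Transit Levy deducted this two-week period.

$0.60

Transit Levy: cap $234,990.00 − YTD $234,931.00 = $59.00 subject; 1.02% × $59.00 = $0.60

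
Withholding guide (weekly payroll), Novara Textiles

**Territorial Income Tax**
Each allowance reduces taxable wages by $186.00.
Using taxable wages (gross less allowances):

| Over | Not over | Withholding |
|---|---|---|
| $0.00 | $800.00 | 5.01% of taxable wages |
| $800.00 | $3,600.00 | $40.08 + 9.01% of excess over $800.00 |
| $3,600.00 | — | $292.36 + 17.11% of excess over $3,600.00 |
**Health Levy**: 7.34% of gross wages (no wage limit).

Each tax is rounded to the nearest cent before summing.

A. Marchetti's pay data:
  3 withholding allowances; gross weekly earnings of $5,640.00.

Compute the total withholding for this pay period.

Territorial Income Tax: taxable = $5,640.00 − 3×$186.00 = $5,082.00
  $292.36 + 17.11% × ($5,082.00 − $3,600.00) = $292.36 + 17.11% × $1,482.00 = $545.93
Health Levy: 7.34% × $5,640.00 = $413.98
Total: $545.93 + $413.98 = $959.91

$959.91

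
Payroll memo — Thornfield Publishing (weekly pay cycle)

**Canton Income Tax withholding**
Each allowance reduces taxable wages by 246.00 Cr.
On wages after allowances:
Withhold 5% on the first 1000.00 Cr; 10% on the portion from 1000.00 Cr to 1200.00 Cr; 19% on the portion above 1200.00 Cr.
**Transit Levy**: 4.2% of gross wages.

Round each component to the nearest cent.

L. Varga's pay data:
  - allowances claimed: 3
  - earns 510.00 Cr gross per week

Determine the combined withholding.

Canton Income Tax: taxable = 510.00 Cr − 3×246.00 Cr = -228.00 Cr
  Taxable ≤ 0 → 0.00 Cr
Transit Levy: 4.2% × 510.00 Cr = 21.42 Cr
Total: 0.00 Cr + 21.42 Cr = 21.42 Cr

21.42 Cr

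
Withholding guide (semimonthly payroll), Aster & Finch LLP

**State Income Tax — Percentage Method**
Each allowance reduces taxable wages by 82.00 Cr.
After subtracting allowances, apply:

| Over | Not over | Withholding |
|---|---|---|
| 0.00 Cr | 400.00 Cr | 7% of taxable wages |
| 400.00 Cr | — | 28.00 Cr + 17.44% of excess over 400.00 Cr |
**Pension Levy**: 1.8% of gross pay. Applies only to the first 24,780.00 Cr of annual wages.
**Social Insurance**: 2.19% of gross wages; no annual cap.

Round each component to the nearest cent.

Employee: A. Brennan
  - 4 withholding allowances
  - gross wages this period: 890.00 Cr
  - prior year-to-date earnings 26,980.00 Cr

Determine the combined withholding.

State Income Tax: taxable = 890.00 Cr − 4×82.00 Cr = 562.00 Cr
  28.00 Cr + 17.44% × (562.00 Cr − 400.00 Cr) = 28.00 Cr + 17.44% × 162.00 Cr = 56.25 Cr
Pension Levy: YTD 26,980.00 Cr ≥ cap 24,780.00 Cr → 0.00 Cr
Social Insurance: 2.19% × 890.00 Cr = 19.49 Cr
Total: 56.25 Cr + 0.00 Cr + 19.49 Cr = 75.74 Cr

75.74 Cr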